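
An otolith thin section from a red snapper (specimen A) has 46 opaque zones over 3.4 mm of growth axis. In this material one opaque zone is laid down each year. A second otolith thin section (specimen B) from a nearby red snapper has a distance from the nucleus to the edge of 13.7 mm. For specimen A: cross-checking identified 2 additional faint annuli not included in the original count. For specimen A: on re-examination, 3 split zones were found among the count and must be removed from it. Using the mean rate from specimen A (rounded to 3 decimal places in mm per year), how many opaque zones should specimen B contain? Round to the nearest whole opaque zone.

180 opaque zones

Specimen A: correcting the raw count gives 46 − 3 + 2 = 45 true opaque zones.
A: Extension rate ≈ 3.4 / 45 = 0.076 mm per year.
B spans 13.7 / 0.076 = 180.26 years ≈ 180 opaque zones.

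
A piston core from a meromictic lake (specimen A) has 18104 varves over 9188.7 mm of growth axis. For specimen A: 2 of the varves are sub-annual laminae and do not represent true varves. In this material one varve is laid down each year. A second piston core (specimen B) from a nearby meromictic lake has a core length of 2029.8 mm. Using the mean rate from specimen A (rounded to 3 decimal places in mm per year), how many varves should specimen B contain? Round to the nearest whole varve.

3996 varves

Specimen A: adjusted count: 18104 − 2 = 18102 varves.
A: Mean rate = 9188.7 mm / 18102 years ≈ 0.508 mm per year.
For B, 2029.8 / 0.508 = 3995.67 years ≈ 3996 varves.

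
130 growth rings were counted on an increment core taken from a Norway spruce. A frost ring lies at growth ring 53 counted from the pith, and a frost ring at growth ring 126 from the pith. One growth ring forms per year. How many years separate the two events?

126 − 53 = 73 growth rings lie between the two events.
One growth ring per year makes the interval 73 years.

73 years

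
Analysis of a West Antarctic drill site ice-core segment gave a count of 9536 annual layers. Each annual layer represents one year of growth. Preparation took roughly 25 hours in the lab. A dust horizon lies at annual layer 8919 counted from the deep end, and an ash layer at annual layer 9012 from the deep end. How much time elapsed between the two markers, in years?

The two markers are separated by 9012 − 8919 = 93 annual layers.
That is 93 years at one annual layer per year.

93 yr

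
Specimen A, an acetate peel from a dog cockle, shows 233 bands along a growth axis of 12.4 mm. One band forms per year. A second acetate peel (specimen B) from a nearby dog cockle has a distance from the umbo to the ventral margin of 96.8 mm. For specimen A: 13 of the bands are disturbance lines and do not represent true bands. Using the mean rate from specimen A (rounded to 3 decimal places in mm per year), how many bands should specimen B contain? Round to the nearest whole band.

Specimen A: correcting the raw count gives 233 − 13 = 220 true bands.
A: Mean rate = 12.4 mm / 220 years ≈ 0.056 mm/year.
For B, 96.8 / 0.056 = 1728.57 years ≈ 1729 bands.

1729 bands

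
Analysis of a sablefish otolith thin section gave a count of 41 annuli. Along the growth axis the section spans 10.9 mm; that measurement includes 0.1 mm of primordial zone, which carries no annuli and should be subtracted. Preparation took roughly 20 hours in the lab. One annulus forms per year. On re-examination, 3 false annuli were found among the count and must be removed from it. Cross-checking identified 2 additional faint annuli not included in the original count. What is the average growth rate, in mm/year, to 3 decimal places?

Correcting the raw count gives 41 − 3 + 2 = 40 true annuli.
The growth record spans 10.9 − 0.1 = 10.8 mm.
Extension rate ≈ 10.8 / 40 = 0.270 mm/year.

0.270 mm/year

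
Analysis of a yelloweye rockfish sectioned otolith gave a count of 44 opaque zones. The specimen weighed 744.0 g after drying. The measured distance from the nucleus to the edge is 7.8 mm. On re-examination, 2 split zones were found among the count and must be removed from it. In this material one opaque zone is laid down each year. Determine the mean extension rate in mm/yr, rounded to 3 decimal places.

True opaque zone count = 44 − 2 = 42.
Mean rate = 7.8 mm / 42 years ≈ 0.186 mm/yr.

0.186 mm/yr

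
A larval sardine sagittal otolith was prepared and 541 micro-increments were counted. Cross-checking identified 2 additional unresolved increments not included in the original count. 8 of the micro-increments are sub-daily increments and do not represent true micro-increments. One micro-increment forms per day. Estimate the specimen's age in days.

Adjusted count: 541 − 8 + 2 = 535 micro-increments.
One micro-increment per day makes the duration 535 days.

535 days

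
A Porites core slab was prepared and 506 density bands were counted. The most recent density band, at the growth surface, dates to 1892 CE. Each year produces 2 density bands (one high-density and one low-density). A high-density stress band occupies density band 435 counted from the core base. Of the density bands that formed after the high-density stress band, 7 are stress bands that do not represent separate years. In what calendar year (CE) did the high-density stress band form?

506 − 435 = 71 density bands lie beyond the high-density stress band toward the growth surface.
Excluding 7 false density bands: 71 − 7 = 64.
64 density bands at 2 per year is 64 / 2 = 32 years.
Counting back 32 years from 1892 CE places the high-density stress band in 1892 − 32 = 1860 CE.

1860 CE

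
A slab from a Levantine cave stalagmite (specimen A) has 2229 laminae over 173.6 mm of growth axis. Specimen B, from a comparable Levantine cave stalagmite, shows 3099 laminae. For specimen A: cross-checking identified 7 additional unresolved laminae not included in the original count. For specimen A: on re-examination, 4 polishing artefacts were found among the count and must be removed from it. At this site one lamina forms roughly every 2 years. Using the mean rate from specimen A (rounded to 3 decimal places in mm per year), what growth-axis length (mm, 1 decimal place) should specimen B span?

Specimen A: true lamina count = 2229 − 4 + 7 = 2232.
Specimen A: 2232 laminae at 2 years each span 2232 × 2 = 4464 years.
A: 173.6 mm over 4464 years gives 173.6 / 4464 ≈ 0.039 mm/year.
Specimen B: at 2 years per lamina, 3099 × 2 = 6198 years. For B, 0.039 mm/year × 6198 years = 241.7 mm.

241.7 mm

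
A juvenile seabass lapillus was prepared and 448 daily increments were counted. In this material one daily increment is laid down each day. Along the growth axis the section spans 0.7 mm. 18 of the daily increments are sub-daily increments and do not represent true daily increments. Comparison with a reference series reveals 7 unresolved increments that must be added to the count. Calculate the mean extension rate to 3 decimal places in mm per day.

0.002 mm per day

Correcting the raw count gives 448 − 18 + 7 = 437 true daily increments.
0.7 mm over 437 days gives 0.7 / 437 ≈ 0.002 mm per day.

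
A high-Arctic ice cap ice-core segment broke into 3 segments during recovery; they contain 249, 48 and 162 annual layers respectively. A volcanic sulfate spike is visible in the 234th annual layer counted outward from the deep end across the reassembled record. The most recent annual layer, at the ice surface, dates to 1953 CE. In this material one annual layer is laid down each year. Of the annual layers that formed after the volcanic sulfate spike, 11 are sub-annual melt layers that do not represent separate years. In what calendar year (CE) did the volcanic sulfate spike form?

1739 CE

Total annual layers = 249 + 48 + 162 = 459.
The volcanic sulfate spike sits at annual layer 234 from the deep end, so 459 − 234 = 225 annual layers formed after it.
225 − 11 false = 214 true annual layers after the volcanic sulfate spike.
The annual layer at the ice surface is 1953 CE, so the volcanic sulfate spike dates to 1953 − 214 = 1739 CE.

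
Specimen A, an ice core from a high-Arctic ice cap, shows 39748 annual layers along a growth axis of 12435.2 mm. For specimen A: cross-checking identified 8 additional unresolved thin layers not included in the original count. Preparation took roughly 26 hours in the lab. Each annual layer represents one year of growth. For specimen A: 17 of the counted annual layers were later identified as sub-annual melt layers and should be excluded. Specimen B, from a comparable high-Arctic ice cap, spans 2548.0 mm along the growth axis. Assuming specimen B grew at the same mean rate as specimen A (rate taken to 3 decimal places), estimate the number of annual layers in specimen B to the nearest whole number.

Specimen A: correcting the raw count gives 39748 − 17 + 8 = 39739 true annual layers.
A: Mean rate = 12435.2 mm / 39739 years ≈ 0.313 mm/yr.
For B, 2548.0 / 0.313 = 8140.58 years ≈ 8141 annual layers.

8141 annual layers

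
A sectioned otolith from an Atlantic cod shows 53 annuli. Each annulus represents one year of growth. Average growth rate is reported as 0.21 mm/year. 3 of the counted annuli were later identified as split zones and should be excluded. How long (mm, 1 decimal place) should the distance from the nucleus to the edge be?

10.5 mm

True annulus count = 53 − 3 = 50.
Predicted length = 0.21 mm/year × 50 years = 10.5 mm.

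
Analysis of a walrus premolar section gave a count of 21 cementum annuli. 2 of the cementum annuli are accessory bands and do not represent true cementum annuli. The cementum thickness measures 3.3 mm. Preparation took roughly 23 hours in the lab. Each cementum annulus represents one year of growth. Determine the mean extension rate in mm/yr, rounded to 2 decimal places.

0.17 mm/yr

After corrections the count is 21 − 2 = 19 cementum annuli.
Extension rate ≈ 3.3 / 19 = 0.17 mm/yr.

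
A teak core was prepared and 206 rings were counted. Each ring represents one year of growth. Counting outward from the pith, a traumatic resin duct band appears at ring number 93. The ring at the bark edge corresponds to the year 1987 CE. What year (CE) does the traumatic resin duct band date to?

1874 CE

Between ring 93 and the bark edge there are 206 − 93 = 113 rings.
1987 − 113 = 1874 CE.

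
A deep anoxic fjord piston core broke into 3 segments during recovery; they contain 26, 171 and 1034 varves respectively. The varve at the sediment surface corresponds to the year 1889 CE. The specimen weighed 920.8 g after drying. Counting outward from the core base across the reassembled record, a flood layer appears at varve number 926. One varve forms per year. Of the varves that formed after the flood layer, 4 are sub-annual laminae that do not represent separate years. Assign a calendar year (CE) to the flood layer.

Total varves = 26 + 171 + 1034 = 1231.
The flood layer sits at varve 926 from the core base, so 1231 − 926 = 305 varves formed after it.
Removing the 4 false varves leaves 305 − 4 = 301 true varves beyond the flood layer.
The varve at the sediment surface is 1889 CE, so the flood layer dates to 1889 − 301 = 1588 CE.

1588 CE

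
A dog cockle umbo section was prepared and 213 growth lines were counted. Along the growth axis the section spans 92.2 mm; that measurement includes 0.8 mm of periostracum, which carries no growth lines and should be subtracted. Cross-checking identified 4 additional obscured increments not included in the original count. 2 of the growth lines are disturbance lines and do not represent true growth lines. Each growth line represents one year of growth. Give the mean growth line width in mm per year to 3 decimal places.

After corrections the count is 213 − 2 + 4 = 215 growth lines.
Net length = 92.2 − 0.8 = 91.4 mm.
91.4 mm over 215 years gives 91.4 / 215 ≈ 0.425 mm per year.

0.425 mm per year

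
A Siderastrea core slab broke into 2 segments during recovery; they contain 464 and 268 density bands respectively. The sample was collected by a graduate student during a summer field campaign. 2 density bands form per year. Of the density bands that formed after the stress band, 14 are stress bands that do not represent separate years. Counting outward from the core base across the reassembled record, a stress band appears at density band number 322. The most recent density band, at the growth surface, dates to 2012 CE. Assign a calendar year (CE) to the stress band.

Total density bands = 464 + 268 = 732.
Between density band 322 and the growth surface there are 732 − 322 = 410 density bands.
Excluding 14 false density bands: 410 − 14 = 396.
With 2 density bands per year, 396 / 2 = 198 years.
The density band at the growth surface is 2012 CE, so the stress band dates to 2012 − 198 = 1814 CE.

1814 CE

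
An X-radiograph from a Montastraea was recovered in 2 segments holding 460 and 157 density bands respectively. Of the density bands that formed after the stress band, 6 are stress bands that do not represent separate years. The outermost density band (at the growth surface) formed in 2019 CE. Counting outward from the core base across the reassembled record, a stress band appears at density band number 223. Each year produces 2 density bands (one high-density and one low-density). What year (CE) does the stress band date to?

1825 CE

Total density bands = 460 + 157 = 617.
617 − 223 = 394 density bands lie beyond the stress band toward the growth surface.
Removing the 6 false density bands leaves 394 − 6 = 388 true density bands beyond the stress band.
Dividing by 2 density bands per year: 388 / 2 = 194 years.
2019 − 194 = 1825 CE.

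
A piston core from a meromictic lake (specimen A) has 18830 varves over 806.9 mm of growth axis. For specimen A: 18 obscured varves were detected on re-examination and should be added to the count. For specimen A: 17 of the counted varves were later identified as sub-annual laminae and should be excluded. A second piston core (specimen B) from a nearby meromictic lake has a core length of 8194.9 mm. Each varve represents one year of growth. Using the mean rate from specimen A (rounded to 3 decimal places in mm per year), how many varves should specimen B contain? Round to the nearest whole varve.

Specimen A: after corrections the count is 18830 − 17 + 18 = 18831 varves.
A: Mean rate = 806.9 mm / 18831 years ≈ 0.043 mm/yr.
Specimen B: 8194.9 mm / 0.043 mm per year = 190579.07 years ≈ 190579 varves.

190579 varves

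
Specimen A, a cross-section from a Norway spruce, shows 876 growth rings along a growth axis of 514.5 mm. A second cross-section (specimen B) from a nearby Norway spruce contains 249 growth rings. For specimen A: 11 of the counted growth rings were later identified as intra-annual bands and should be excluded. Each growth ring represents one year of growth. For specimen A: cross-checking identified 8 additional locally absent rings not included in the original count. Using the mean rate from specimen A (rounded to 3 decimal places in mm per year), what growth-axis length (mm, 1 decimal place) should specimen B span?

146.7 mm

Specimen A: after corrections the count is 876 − 11 + 8 = 873 growth rings.
A: Mean rate = 514.5 mm / 873 years ≈ 0.589 mm per year.
Length of B = 0.589 × 249 = 146.7 mm.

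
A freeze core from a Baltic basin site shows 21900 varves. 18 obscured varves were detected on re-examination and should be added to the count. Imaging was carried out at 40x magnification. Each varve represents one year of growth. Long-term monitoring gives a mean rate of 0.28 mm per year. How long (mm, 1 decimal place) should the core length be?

6137.0 mm

After corrections the count is 21900 + 18 = 21918 varves.
21918 years at 0.28 mm/year gives 0.28 × 21918 = 6137.0 mm.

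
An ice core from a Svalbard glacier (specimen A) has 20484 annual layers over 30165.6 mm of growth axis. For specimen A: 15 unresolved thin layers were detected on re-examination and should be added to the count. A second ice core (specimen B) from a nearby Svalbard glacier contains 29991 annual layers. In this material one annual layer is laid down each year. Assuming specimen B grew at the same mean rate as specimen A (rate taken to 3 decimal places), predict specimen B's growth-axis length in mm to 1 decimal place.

Specimen A: true annual layer count = 20484 + 15 = 20499.
A: Extension rate ≈ 30165.6 / 20499 = 1.472 mm/year.
For B, 1.472 mm/year × 29991 years = 44146.8 mm.

44146.8 mm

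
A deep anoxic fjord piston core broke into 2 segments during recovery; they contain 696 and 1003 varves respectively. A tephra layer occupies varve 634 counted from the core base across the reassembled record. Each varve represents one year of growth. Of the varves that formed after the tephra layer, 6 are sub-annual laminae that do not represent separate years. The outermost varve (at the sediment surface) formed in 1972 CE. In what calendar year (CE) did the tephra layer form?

913 CE

Total varves = 696 + 1003 = 1699.
The tephra layer sits at varve 634 from the core base, so 1699 − 634 = 1065 varves formed after it.
1065 − 6 false = 1059 true varves after the tephra layer.
The varve at the sediment surface is 1972 CE, so the tephra layer dates to 1972 − 1059 = 913 CE.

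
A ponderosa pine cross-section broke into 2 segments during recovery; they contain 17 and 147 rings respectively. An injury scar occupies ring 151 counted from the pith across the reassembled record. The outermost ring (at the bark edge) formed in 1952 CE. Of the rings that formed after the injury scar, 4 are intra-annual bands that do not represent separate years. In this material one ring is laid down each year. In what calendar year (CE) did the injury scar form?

Total rings = 17 + 147 = 164.
Between ring 151 and the bark edge there are 164 − 151 = 13 rings.
Excluding 4 false rings: 13 − 4 = 9.
1952 − 9 = 1943 CE.

1943 CE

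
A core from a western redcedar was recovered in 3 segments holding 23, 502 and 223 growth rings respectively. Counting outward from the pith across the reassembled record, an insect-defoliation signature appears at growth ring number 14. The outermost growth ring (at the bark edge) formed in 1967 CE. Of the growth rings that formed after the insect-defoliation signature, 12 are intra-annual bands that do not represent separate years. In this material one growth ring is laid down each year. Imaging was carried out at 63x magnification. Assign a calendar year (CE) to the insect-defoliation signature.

1245 CE

Total growth rings = 23 + 502 + 223 = 748.
748 − 14 = 734 growth rings lie beyond the insect-defoliation signature toward the bark edge.
734 − 12 false = 722 true growth rings after the insect-defoliation signature.
Counting back 722 years from 1967 CE places the insect-defoliation signature in 1967 − 722 = 1245 CE.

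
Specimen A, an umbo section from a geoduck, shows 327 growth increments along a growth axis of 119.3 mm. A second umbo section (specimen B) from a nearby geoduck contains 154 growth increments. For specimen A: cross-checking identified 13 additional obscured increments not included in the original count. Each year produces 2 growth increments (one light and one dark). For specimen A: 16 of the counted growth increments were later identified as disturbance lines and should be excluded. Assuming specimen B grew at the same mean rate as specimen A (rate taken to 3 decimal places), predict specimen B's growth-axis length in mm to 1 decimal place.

Specimen A: after corrections the count is 327 − 16 + 13 = 324 growth increments.
Specimen A: dividing by 2 growth increments per year: 324 / 2 = 162 years.
A: 119.3 mm over 162 years gives 119.3 / 162 ≈ 0.736 mm per year.
Specimen B: dividing by 2 growth increments per year: 154 / 2 = 77 years. Length of B = 0.736 × 77 = 56.7 mm.

56.7 mm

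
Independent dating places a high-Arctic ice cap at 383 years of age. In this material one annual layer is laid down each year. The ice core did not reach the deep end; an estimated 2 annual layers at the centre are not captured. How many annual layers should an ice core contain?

381 annual layers

One annual layer per year gives 383 annual layers over 383 years.
Less the 2 uncaptured annual layers: 383 − 2 = 381.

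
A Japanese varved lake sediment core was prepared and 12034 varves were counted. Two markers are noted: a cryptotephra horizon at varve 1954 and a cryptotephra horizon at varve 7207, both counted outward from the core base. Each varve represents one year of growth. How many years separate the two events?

Separation: 7207 − 1954 = 5253 varves.
One varve per year makes the interval 5253 years.

5253 yr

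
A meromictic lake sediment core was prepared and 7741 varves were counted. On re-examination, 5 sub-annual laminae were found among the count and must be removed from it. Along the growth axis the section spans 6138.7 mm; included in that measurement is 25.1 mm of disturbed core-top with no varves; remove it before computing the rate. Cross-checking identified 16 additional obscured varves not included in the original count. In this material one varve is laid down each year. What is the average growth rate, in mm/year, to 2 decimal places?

Adjusted count: 7741 − 5 + 16 = 7752 varves.
The growth record spans 6138.7 − 25.1 = 6113.6 mm.
Mean rate = 6113.6 mm / 7752 years ≈ 0.79 mm/year.

0.79 mm/year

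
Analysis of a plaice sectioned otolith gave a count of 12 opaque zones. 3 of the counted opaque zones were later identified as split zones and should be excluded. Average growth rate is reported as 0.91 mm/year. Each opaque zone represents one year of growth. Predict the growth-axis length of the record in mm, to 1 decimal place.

Correcting the raw count gives 12 − 3 = 9 true opaque zones.
Predicted length = 0.91 mm/year × 9 years = 8.2 mm.

8.2 mm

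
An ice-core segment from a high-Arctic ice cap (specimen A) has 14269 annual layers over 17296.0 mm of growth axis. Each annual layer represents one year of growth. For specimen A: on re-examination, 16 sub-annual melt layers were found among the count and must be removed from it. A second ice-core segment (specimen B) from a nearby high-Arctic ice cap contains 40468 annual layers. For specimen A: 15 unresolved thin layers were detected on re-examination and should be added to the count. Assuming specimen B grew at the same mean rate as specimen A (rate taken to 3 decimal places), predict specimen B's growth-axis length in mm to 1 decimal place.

49047.2 mm

Specimen A: after corrections the count is 14269 − 16 + 15 = 14268 annual layers.
A: Extension rate ≈ 17296.0 / 14268 = 1.212 mm/yr.
For B, 1.212 mm/year × 40468 years = 49047.2 mm.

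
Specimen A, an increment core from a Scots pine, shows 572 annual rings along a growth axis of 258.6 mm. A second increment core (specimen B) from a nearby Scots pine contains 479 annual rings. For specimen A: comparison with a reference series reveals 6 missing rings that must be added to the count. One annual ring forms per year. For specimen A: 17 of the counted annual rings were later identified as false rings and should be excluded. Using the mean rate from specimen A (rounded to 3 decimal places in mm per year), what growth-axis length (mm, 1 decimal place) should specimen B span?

220.8 mm

Specimen A: correcting the raw count gives 572 − 17 + 6 = 561 true annual rings.
A: Extension rate ≈ 258.6 / 561 = 0.461 mm/year.
For B, 0.461 mm/year × 479 years = 220.8 mm.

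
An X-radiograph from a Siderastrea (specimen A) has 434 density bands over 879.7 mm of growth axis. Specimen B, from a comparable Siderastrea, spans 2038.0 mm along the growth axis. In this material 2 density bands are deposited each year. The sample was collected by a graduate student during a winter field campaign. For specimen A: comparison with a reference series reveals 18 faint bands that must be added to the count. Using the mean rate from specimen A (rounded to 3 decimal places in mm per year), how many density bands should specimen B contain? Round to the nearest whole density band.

1047 density bands

Specimen A: adjusted count: 434 + 18 = 452 density bands.
Specimen A: 452 density bands at 2 per year is 452 / 2 = 226 years.
A: 879.7 mm over 226 years gives 879.7 / 226 ≈ 3.892 mm per year.
Specimen B: 2038.0 mm / 3.892 mm per year = 523.64 years; at 2 density bands per year that is 523.64 × 2 ≈ 1047 density bands.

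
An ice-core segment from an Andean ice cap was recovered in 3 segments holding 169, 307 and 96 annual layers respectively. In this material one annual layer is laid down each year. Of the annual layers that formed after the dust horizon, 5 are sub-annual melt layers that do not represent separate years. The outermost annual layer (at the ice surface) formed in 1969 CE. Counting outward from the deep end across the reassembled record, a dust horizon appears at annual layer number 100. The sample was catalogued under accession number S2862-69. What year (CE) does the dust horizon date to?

1502 CE

Total annual layers = 169 + 307 + 96 = 572.
Between annual layer 100 and the ice surface there are 572 − 100 = 472 annual layers.
472 − 5 false = 467 true annual layers after the dust horizon.
1969 − 467 = 1502 CE.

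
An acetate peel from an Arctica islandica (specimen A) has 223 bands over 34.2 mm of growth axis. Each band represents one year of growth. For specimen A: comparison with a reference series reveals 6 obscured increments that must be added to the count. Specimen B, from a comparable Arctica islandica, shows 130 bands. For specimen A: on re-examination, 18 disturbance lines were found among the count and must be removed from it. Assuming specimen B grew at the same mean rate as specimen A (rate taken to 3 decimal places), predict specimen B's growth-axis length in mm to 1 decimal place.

21.1 mm

Specimen A: correcting the raw count gives 223 − 18 + 6 = 211 true bands.
A: 34.2 mm over 211 years gives 34.2 / 211 ≈ 0.162 mm per year.
For B, 0.162 mm/year × 130 years = 21.1 mm.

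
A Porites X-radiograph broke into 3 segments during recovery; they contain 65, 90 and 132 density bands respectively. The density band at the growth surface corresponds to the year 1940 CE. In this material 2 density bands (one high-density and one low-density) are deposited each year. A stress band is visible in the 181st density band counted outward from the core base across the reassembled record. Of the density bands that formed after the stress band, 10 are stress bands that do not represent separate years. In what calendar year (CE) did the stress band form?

1892 CE

Total density bands = 65 + 90 + 132 = 287.
Between density band 181 and the growth surface there are 287 − 181 = 106 density bands.
Excluding 10 false density bands: 106 − 10 = 96.
Dividing by 2 density bands per year: 96 / 2 = 48 years.
Counting back 48 years from 1940 CE places the stress band in 1940 − 48 = 1892 CE.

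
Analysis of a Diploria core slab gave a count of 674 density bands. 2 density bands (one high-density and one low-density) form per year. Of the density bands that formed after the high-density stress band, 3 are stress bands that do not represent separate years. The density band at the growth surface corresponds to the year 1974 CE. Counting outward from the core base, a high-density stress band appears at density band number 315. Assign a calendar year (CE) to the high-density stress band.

Between density band 315 and the growth surface there are 674 − 315 = 359 density bands.
359 − 3 false = 356 true density bands after the high-density stress band.
Dividing by 2 density bands per year: 356 / 2 = 178 years.
The density band at the growth surface is 1974 CE, so the high-density stress band dates to 1974 − 178 = 1796 CE.

1796 CE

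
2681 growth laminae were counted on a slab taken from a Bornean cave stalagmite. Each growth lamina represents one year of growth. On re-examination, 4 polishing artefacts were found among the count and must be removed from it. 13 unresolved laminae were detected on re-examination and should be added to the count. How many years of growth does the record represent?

2690 years

Correcting the raw count gives 2681 − 4 + 13 = 2690 true growth laminae.
With a one-to-one growth lamina periodicity this is 2690 years.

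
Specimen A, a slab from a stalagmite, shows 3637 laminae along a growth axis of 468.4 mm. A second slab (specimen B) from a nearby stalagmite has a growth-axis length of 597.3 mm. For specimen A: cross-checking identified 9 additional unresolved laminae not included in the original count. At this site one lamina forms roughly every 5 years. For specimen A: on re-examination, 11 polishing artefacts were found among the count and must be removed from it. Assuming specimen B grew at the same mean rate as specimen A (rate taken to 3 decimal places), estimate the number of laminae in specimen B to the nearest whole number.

Specimen A: after corrections the count is 3637 − 11 + 9 = 3635 laminae.
Specimen A: 3635 laminae at 5 years each span 3635 × 5 = 18175 years.
A: Extension rate ≈ 468.4 / 18175 = 0.026 mm per year.
For B, 597.3 / 0.026 = 22973.08 years; at 5 years per lamina that is 22973.08 / 5 ≈ 4595 laminae.

4595 laminae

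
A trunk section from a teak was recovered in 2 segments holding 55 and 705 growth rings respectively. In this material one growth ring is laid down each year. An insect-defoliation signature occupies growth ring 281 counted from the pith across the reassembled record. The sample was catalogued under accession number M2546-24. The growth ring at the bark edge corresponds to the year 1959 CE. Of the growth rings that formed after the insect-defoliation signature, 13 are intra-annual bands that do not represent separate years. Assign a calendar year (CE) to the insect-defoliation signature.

Total growth rings = 55 + 705 = 760.
760 − 281 = 479 growth rings lie beyond the insect-defoliation signature toward the bark edge.
Removing the 13 false growth rings leaves 479 − 13 = 466 true growth rings beyond the insect-defoliation signature.
Counting back 466 years from 1959 CE places the insect-defoliation signature in 1959 − 466 = 1493 CE.

1493 CE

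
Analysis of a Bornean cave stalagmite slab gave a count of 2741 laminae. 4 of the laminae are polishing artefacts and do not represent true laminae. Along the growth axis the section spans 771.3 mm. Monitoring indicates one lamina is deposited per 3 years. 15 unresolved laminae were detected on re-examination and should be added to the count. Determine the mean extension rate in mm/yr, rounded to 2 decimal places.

0.09 mm/yr

Adjusted count: 2741 − 4 + 15 = 2752 laminae.
Multiplying by 3 years per lamina: 2752 × 3 = 8256 years.
Extension rate ≈ 771.3 / 8256 = 0.09 mm/yr.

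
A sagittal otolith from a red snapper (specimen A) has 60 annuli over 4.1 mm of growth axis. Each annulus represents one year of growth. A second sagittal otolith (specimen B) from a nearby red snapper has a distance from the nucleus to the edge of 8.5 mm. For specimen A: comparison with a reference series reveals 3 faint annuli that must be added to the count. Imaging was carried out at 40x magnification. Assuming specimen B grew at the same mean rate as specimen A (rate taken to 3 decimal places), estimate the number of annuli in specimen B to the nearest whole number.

131 annuli

Specimen A: true annulus count = 60 + 3 = 63.
A: 4.1 mm over 63 years gives 4.1 / 63 ≈ 0.065 mm/yr.
B spans 8.5 / 0.065 = 130.77 years ≈ 131 annuli.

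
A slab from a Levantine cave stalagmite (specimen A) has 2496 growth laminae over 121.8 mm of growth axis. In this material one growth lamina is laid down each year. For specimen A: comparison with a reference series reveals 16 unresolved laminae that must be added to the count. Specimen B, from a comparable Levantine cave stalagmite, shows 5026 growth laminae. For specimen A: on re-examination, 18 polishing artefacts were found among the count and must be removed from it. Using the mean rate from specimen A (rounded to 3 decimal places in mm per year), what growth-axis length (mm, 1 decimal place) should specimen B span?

246.3 mm

Specimen A: correcting the raw count gives 2496 − 18 + 16 = 2494 true growth laminae.
A: Extension rate ≈ 121.8 / 2494 = 0.049 mm per year.
For B, 0.049 mm/year × 5026 years = 246.3 mm.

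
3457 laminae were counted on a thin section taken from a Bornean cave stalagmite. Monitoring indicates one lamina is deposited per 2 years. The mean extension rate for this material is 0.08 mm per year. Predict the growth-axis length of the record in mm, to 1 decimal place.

Multiplying by 2 years per lamina: 3457 × 2 = 6914 years.
Length ≈ 0.08 × 6914 = 553.1 mm.

553.1 mm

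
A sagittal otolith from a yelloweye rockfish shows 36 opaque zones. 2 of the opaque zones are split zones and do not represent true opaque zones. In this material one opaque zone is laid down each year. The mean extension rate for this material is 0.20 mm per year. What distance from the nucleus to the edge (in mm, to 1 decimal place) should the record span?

Adjusted count: 36 − 2 = 34 opaque zones.
34 years at 0.20 mm/year gives 0.20 × 34 = 6.8 mm.

6.8 mm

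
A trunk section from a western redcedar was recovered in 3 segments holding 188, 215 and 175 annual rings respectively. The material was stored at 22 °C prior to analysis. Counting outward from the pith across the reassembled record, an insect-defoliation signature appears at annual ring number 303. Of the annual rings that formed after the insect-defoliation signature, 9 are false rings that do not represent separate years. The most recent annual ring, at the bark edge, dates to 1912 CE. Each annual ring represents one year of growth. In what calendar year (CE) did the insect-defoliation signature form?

Total annual rings = 188 + 215 + 175 = 578.
578 − 303 = 275 annual rings lie beyond the insect-defoliation signature toward the bark edge.
275 − 9 false = 266 true annual rings after the insect-defoliation signature.
1912 − 266 = 1646 CE.

1646 CE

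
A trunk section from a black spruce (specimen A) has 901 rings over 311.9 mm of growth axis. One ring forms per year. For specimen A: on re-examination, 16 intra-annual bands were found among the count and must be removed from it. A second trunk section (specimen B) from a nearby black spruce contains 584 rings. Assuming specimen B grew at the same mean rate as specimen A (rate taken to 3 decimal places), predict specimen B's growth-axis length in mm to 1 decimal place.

Specimen A: after corrections the count is 901 − 16 = 885 rings.
A: Extension rate ≈ 311.9 / 885 = 0.352 mm per year.
Length of B = 0.352 × 584 = 205.6 mm.

205.6 mm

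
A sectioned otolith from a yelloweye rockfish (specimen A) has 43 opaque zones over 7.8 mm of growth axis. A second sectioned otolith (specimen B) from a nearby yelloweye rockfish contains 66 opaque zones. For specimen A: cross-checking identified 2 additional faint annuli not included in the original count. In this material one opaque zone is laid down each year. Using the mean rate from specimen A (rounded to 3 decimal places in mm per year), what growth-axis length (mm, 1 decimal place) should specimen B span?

11.4 mm

Specimen A: adjusted count: 43 + 2 = 45 opaque zones.
A: Extension rate ≈ 7.8 / 45 = 0.173 mm per year.
B's length ≈ 0.173 × 66 = 11.4 mm.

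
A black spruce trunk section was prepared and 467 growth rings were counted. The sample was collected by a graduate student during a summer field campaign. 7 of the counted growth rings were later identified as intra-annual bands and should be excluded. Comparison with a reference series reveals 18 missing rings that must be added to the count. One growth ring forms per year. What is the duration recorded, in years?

Adjusted count: 467 − 7 + 18 = 478 growth rings.
One growth ring per year makes the duration 478 years.

478 yr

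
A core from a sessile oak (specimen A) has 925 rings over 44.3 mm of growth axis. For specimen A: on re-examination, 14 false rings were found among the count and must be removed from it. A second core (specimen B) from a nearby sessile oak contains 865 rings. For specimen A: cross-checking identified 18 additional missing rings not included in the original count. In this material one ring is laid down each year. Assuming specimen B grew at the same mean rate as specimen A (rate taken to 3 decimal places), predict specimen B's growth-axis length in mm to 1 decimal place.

41.5 mm

Specimen A: after corrections the count is 925 − 14 + 18 = 929 rings.
A: Extension rate ≈ 44.3 / 929 = 0.048 mm/yr.
B's length ≈ 0.048 × 865 = 41.5 mm.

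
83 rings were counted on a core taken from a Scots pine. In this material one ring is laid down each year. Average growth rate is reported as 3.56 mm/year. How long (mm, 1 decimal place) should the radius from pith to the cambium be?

83 years of growth are recorded.
Predicted length = 3.56 mm/year × 83 years = 295.5 mm.

295.5 mm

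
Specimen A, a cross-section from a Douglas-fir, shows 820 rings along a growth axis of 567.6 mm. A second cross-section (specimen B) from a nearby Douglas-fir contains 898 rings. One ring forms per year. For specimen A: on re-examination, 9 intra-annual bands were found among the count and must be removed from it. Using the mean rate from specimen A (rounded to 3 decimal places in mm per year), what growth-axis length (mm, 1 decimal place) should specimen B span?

Specimen A: true ring count = 820 − 9 = 811.
A: Mean rate = 567.6 mm / 811 years ≈ 0.700 mm per year.
For B, 0.700 mm/year × 898 years = 628.6 mm.

628.6 mm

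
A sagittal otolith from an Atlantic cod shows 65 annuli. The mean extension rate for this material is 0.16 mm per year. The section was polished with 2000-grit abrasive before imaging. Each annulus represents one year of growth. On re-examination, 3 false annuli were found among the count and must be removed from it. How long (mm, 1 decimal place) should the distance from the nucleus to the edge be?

9.9 mm

Adjusted count: 65 − 3 = 62 annuli.
Length ≈ 0.16 × 62 = 9.9 mm.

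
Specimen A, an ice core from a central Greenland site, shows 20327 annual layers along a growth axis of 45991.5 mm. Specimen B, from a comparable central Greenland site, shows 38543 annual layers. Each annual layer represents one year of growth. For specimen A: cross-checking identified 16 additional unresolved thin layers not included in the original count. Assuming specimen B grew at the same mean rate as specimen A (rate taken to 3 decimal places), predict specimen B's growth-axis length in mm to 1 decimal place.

Specimen A: adjusted count: 20327 + 16 = 20343 annual layers.
A: 45991.5 mm over 20343 years gives 45991.5 / 20343 ≈ 2.261 mm/yr.
Length of B = 2.261 × 38543 = 87145.7 mm.

87145.7 mm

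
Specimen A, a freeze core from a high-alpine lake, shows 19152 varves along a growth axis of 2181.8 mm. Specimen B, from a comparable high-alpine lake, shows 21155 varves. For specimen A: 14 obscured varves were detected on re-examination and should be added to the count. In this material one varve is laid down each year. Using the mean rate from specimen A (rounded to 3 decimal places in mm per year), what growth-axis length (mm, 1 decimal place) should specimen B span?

Specimen A: adjusted count: 19152 + 14 = 19166 varves.
A: Mean rate = 2181.8 mm / 19166 years ≈ 0.114 mm/year.
B's length ≈ 0.114 × 21155 = 2411.7 mm.

2411.7 mm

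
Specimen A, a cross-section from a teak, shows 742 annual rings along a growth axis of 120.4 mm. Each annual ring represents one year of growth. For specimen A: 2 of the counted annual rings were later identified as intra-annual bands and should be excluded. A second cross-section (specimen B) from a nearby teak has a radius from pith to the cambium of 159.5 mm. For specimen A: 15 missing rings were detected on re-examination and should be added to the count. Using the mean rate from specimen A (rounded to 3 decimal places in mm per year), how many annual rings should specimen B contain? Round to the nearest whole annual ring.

1003 annual rings

Specimen A: correcting the raw count gives 742 − 2 + 15 = 755 true annual rings.
A: 120.4 mm over 755 years gives 120.4 / 755 ≈ 0.159 mm per year.
Specimen B: 159.5 mm / 0.159 mm per year = 1003.14 years ≈ 1003 annual rings.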